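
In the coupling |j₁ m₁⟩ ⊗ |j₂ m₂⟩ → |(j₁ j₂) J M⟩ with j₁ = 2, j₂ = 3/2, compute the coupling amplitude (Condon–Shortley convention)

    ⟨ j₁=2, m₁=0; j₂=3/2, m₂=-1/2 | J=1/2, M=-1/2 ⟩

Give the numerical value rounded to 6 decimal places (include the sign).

−√(1/5) = -0.447214

√[2·3!1!0!/5! · 2!2!1!2!0!1!] = √(4/5)
  +(−1)^1/∏(1,2,1,0,0,0)! = -1/2  (running -1/2)
⟨..|..⟩ = √(4/5)·(-1/2) = -0.447214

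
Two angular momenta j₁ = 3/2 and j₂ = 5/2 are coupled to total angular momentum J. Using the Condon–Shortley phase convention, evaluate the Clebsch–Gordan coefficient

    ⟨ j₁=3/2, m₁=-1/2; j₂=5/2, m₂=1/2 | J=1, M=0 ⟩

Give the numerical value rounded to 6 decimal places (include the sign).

j₁+j₂−J=3  J+j₁−j₂=0  J−j₁+j₂=2  j₁+j₂+J+1=6
(j₁±m₁, j₂±m₂, J±M) = (1,2,3,2,1,1)
P² = 6/5
sum k=2..2:
  [2] +1/2 = 1/2
S = 1/2
C² = P²·S² = 3/10 ; C = +0.547723

+0.547723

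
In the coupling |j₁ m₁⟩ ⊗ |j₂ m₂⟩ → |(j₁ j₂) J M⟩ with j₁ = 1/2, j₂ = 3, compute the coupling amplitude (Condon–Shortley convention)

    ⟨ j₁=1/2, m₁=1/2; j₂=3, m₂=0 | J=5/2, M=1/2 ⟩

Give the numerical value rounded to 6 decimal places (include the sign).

triangle: 1!*0!*5!/7! = 120/5040
(j±m)!: 1!*0!*3!*3!*3!*2! = 432
prefactor² = (2J+1)*Δ*N² = 432/7
  k=0: +1/(0!*1!*0!*3!*0!*2!) = 1/12
Σ = 1/12  ⇒  CG² = 432/7*1/12² = 3/7
CG = +√(3/7) = +0.654654

+√(3/7) = +0.654654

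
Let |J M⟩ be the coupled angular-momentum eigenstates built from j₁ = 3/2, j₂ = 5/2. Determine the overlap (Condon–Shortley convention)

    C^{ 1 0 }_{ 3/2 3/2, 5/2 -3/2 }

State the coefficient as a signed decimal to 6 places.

triangle: 3!×0!×2!/6! = 12/720
(j±m)!: 3!×0!×1!×4!×1!×1! = 144
prefactor² = (2J+1)×Δ×N² = 36/5
  k=0: +1/(0!×3!×0!×1!×0!×1!) = 1/6
Σ = 1/6  ⇒  CG² = 36/5×1/6² = 1/5
CG = +√(1/5) = +0.447214

+√(1/5) = +0.447214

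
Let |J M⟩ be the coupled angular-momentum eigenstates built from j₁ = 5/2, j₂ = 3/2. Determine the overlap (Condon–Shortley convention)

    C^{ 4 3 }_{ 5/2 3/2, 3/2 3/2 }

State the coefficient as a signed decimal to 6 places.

+√(5/8) ≈ +0.790569

j₁+j₂−J=0  J+j₁−j₂=5  J−j₁+j₂=3  j₁+j₂+J+1=9
(j₁±m₁, j₂±m₂, J±M) = (4,1,3,0,7,1)
P² = 12960
sum k=0..0:
  [0] +1/144 = 1/144
S = 1/144
C² = P²·S² = 5/8 ; C = +0.790569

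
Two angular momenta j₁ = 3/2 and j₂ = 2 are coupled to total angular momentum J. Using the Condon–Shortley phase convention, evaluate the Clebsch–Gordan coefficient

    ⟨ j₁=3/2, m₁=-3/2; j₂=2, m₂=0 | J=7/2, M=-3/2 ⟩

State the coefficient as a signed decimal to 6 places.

j₁+j₂−J=0  J+j₁−j₂=3  J−j₁+j₂=4  j₁+j₂+J+1=8
(j₁±m₁, j₂±m₂, J±M) = (0,3,2,2,2,5)
P² = 1152/7
sum k=0..0:
  [0] +1/24 = 1/24
S = 1/24
C² = P²·S² = 2/7 ; C = +0.534522

+√(2/7) ≈ +0.534522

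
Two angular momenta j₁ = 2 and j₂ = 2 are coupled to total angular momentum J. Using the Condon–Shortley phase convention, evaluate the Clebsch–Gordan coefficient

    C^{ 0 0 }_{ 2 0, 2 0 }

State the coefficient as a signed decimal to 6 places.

+√(1/5) = +0.447214

j₁+j₂−J=4  J+j₁−j₂=0  J−j₁+j₂=0  j₁+j₂+J+1=5
(j₁±m₁, j₂±m₂, J±M) = (2,2,2,2,0,0)
P² = 16/5
sum k=2..2:
  [2] +1/4 = 1/4
S = 1/4
C² = P²·S² = 1/5 ; C = +0.447214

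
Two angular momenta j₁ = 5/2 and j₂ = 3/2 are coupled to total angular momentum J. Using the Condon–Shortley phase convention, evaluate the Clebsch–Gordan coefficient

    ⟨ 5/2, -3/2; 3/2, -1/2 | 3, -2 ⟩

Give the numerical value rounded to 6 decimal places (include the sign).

triangle: 1!·4!·2!/8! = 48/40320
(j±m)!: 1!·4!·1!·2!·1!·5! = 5760
prefactor² = (2J+1)·Δ·N² = 48
  k=0: +1/(0!·1!·4!·1!·0!·1!) = 1/24
  k=1: −1/(1!·0!·3!·0!·1!·2!) = -1/12
Σ = -1/24  ⇒  CG² = 48·(-1/24)² = 1/12
CG = −√(1/12) = -0.288675

-0.288675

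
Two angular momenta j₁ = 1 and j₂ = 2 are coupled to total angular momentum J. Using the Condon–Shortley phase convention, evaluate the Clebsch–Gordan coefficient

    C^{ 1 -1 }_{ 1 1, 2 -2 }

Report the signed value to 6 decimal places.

+0.774597

triangle: 2!*0!*2!/5! = 4/120
(j±m)!: 2!*0!*0!*4!*0!*2! = 96
prefactor² = (2J+1)*Δ*N² = 48/5
  k=0: +1/(0!*2!*0!*0!*0!*2!) = 1/4
Σ = 1/4  ⇒  CG² = 48/5*1/4² = 3/5
CG = +√(3/5) = +0.774597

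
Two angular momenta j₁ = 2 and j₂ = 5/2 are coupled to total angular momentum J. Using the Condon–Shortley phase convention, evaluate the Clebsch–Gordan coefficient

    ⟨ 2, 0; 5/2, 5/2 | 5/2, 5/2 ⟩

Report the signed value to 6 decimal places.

+0.597614

triangle: 2!*2!*3!/8! = 24/40320
(j±m)!: 2!*2!*5!*0!*5!*0! = 57600
prefactor² = (2J+1)*Δ*N² = 1440/7
  k=2: +1/(2!*0!*0!*3!*2!*0!) = 1/24
Σ = 1/24  ⇒  CG² = 1440/7*1/24² = 5/14
CG = +√(5/14) = +0.597614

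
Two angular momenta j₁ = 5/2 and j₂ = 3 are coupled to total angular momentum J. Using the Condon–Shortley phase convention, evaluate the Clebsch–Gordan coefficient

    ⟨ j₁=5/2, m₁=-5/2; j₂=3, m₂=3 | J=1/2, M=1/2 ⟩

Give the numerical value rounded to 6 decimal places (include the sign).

√[2·5!0!1!/7! · 0!5!6!0!1!0!] = √(28800/7)
  +(−1)^5/∏(5,0,0,1,0,0)! = -1/120  (running -1/120)
⟨..|..⟩ = √(28800/7)·(-1/120) = -0.534522

-0.534522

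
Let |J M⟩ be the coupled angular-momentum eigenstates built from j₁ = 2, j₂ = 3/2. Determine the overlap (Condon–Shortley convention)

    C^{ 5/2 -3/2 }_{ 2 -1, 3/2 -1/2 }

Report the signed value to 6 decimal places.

-0.169031

triangle: 1!×3!×2!/7! = 12/5040
(j±m)!: 1!×3!×1!×2!×1!×4! = 288
prefactor² = (2J+1)×Δ×N² = 144/35
  k=0: +1/(0!×1!×3!×1!×0!×1!) = 1/6
  k=1: −1/(1!×0!×2!×0!×1!×2!) = -1/4
Σ = -1/12  ⇒  CG² = 144/35×(-1/12)² = 1/35
CG = −√(1/35) = -0.169031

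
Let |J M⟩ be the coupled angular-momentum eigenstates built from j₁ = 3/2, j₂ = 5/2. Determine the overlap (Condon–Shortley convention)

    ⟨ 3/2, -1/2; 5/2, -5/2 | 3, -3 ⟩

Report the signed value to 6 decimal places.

+√(5/8) = +0.790569

triangle: 1!*2!*4!/8! = 48/40320
(j±m)!: 1!*2!*0!*5!*0!*6! = 172800
prefactor² = (2J+1)*Δ*N² = 1440
  k=0: +1/(0!*1!*2!*0!*0!*4!) = 1/48
Σ = 1/48  ⇒  CG² = 1440*1/48² = 5/8
CG = +√(5/8) = +0.790569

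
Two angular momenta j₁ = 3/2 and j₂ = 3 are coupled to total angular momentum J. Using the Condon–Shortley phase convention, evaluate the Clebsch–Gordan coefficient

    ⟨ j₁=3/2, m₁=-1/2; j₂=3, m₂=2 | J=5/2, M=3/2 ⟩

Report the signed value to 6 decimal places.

+√(1/14) ≈ +0.267261

√[6·2!1!4!/8! · 1!2!5!1!4!1!] = √(288/7)
  +(−1)^1/∏(1,1,1,4,0,0)! = -1/24  (running -1/24)
  +(−1)^2/∏(2,0,0,3,1,1)! = 1/12  (running 1/24)
⟨..|..⟩ = √(288/7)·(1/24) = +0.267261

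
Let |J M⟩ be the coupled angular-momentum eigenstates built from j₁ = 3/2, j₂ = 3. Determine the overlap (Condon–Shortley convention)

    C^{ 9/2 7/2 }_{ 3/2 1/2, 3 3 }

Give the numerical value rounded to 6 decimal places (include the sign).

+√(1/3) ≈ +0.577350

√[10·0!3!6!/10! · 2!1!6!0!8!1!] = √(691200)
  +(−1)^0/∏(0,0,1,6,2,0)! = 1/1440  (running 1/1440)
⟨..|..⟩ = √(691200)·(1/1440) = +0.577350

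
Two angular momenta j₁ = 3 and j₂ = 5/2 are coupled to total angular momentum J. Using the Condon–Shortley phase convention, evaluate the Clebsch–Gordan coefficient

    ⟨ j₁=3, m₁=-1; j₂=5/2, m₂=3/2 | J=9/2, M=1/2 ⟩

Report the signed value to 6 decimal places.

−√(35/99) = -0.594588

triangle: 1!·5!·4!/11! = 2880/39916800
(j±m)!: 2!·4!·4!·1!·5!·4! = 3317760
prefactor² = (2J+1)·Δ·N² = 184320/77
  k=0: +1/(0!·1!·4!·4!·1!·0!) = 1/576
  k=1: −1/(1!·0!·3!·3!·2!·1!) = -1/72
Σ = -7/576  ⇒  CG² = 184320/77·(-7/576)² = 35/99
CG = −√(35/99) = -0.594588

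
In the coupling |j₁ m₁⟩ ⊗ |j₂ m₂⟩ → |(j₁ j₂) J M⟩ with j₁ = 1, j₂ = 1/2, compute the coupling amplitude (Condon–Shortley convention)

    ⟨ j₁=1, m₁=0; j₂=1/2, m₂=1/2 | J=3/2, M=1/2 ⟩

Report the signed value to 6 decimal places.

triangle: 0!×2!×1!/4! = 2/24
(j±m)!: 1!×1!×1!×0!×2!×1! = 2
prefactor² = (2J+1)×Δ×N² = 2/3
  k=0: +1/(0!×0!×1!×1!×1!×0!) = 1
Σ = 1  ⇒  CG² = 2/3×1² = 2/3
CG = +√(2/3) = +0.816497

+0.816497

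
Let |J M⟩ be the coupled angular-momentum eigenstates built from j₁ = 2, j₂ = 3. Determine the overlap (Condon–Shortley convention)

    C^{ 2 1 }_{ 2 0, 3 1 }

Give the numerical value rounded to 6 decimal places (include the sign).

+0.377964  (= +√(1/7))

triangle: 3!*1!*3!/8! = 36/40320
(j±m)!: 2!*2!*4!*2!*3!*1! = 1152
prefactor² = (2J+1)*Δ*N² = 36/7
  k=1: −1/(1!*2!*1!*3!*0!*0!) = -1/12
  k=2: +1/(2!*1!*0!*2!*1!*1!) = 1/4
Σ = 1/6  ⇒  CG² = 36/7*1/6² = 1/7
CG = +√(1/7) = +0.377964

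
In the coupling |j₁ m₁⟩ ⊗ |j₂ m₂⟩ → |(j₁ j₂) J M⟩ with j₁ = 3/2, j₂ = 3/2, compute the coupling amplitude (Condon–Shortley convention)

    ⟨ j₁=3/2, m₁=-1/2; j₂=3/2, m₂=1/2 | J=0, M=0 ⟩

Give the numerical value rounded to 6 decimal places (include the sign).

√[1·3!0!0!/4! · 1!2!2!1!0!0!] = √(1)
  +(−1)^2/∏(2,1,0,0,0,0)! = 1/2  (running 1/2)
⟨..|..⟩ = √(1)·(1/2) = +0.500000

+√(1/4) = +0.500000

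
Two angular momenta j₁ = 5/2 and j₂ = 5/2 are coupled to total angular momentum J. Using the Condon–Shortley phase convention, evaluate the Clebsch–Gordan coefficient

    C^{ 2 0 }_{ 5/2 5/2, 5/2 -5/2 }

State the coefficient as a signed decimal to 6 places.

+√(25/84) ≈ +0.545545

triangle: 3!×2!×2!/8! = 24/40320
(j±m)!: 5!×0!×0!×5!×2!×2! = 57600
prefactor² = (2J+1)×Δ×N² = 1200/7
  k=0: +1/(0!×3!×0!×0!×2!×2!) = 1/24
Σ = 1/24  ⇒  CG² = 1200/7×1/24² = 25/84
CG = +√(25/84) = +0.545545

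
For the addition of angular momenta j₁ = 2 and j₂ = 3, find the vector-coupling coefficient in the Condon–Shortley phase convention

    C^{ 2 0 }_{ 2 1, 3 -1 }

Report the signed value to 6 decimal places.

-0.377964  (= −√(1/7))

j₁+j₂−J=3  J+j₁−j₂=1  J−j₁+j₂=3  j₁+j₂+J+1=8
(j₁±m₁, j₂±m₂, J±M) = (3,1,2,4,2,2)
P² = 36/7
sum k=0..1:
  [0] +1/12 = 1/12
  [1] −1/4 = -1/4
S = -1/6
C² = P²·S² = 1/7 ; C = -0.377964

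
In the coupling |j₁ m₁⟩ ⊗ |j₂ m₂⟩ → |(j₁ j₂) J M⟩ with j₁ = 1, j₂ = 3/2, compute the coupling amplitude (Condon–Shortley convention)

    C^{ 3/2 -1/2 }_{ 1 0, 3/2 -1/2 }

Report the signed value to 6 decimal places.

+0.258199

√[4·1!1!2!/5! · 1!1!1!2!1!2!] = √(4/15)
  +(−1)^0/∏(0,1,1,1,0,1)! = 1  (running 1)
  +(−1)^1/∏(1,0,0,0,1,2)! = -1/2  (running 1/2)
⟨..|..⟩ = √(4/15)·(1/2) = +0.258199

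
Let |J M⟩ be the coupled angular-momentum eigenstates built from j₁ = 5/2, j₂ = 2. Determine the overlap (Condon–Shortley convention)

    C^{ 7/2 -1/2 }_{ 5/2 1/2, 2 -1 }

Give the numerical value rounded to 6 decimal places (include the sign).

+0.557773

triangle: 1!·4!·3!/9! = 144/362880
(j±m)!: 3!·2!·1!·3!·3!·4! = 10368
prefactor² = (2J+1)·Δ·N² = 1152/35
  k=0: +1/(0!·1!·2!·1!·2!·2!) = 1/8
  k=1: −1/(1!·0!·1!·0!·3!·3!) = -1/36
Σ = 7/72  ⇒  CG² = 1152/35·7/72² = 14/45
CG = +√(14/45) = +0.557773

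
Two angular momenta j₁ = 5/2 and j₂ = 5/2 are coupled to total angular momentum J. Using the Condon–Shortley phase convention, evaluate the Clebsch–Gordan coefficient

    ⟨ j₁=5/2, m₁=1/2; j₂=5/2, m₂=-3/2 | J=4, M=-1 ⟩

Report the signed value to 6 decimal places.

+0.597614

√[9·1!4!4!/10! · 3!2!1!4!3!5!] = √(10368/35)
  +(−1)^0/∏(0,1,2,1,2,3)! = 1/24  (running 1/24)
  +(−1)^1/∏(1,0,1,0,3,4)! = -1/144  (running 5/144)
⟨..|..⟩ = √(10368/35)·(5/144) = +0.597614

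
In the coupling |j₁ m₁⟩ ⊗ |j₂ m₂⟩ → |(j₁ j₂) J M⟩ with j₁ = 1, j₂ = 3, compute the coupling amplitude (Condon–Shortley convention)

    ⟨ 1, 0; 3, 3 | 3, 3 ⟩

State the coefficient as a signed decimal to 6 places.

j₁+j₂−J=1  J+j₁−j₂=1  J−j₁+j₂=5  j₁+j₂+J+1=8
(j₁±m₁, j₂±m₂, J±M) = (1,1,6,0,6,0)
P² = 10800
sum k=1..1:
  [1] −1/120 = -1/120
S = -1/120
C² = P²·S² = 3/4 ; C = -0.866025

-0.866025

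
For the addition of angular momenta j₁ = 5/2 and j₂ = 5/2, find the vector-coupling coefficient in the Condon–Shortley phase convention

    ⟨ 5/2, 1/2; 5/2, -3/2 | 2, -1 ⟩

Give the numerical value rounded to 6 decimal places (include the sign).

−√(1/7) ≈ -0.377964

j₁+j₂−J=3  J+j₁−j₂=2  J−j₁+j₂=2  j₁+j₂+J+1=8
(j₁±m₁, j₂±m₂, J±M) = (3,2,1,4,1,3)
P² = 36/7
sum k=0..1:
  [0] +1/12 = 1/12
  [1] −1/4 = -1/4
S = -1/6
C² = P²·S² = 1/7 ; C = -0.377964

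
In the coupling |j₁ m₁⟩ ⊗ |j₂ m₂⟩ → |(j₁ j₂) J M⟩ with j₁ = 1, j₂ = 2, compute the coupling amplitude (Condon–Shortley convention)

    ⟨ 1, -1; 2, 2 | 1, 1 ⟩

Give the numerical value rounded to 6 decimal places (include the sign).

+0.774597

j₁+j₂−J=2  J+j₁−j₂=0  J−j₁+j₂=2  j₁+j₂+J+1=5
(j₁±m₁, j₂±m₂, J±M) = (0,2,4,0,2,0)
P² = 48/5
sum k=2..2:
  [2] +1/4 = 1/4
S = 1/4
C² = P²·S² = 3/5 ; C = +0.774597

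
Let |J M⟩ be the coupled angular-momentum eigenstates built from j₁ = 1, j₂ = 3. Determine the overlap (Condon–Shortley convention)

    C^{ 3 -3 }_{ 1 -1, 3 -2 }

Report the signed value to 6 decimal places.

−√(1/4) ≈ -0.500000

triangle: 1!×1!×5!/8! = 120/40320
(j±m)!: 0!×2!×1!×5!×0!×6! = 172800
prefactor² = (2J+1)×Δ×N² = 3600
  k=1: −1/(1!×0!×1!×0!×0!×5!) = -1/120
Σ = -1/120  ⇒  CG² = 3600×(-1/120)² = 1/4
CG = −√(1/4) = -0.500000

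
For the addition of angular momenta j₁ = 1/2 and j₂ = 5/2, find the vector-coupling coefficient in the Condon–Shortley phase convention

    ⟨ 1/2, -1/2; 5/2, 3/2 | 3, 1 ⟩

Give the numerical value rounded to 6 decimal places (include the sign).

triangle: 0!*1!*5!/7! = 120/5040
(j±m)!: 0!*1!*4!*1!*4!*2! = 1152
prefactor² = (2J+1)*Δ*N² = 192
  k=0: +1/(0!*0!*1!*4!*0!*1!) = 1/24
Σ = 1/24  ⇒  CG² = 192*1/24² = 1/3
CG = +√(1/3) = +0.577350

+√(1/3) = +0.577350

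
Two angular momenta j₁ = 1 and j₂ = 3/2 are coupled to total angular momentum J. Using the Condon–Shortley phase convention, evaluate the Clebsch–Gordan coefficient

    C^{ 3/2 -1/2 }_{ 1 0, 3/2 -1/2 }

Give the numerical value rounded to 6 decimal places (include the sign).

j₁+j₂−J=1  J+j₁−j₂=1  J−j₁+j₂=2  j₁+j₂+J+1=5
(j₁±m₁, j₂±m₂, J±M) = (1,1,1,2,1,2)
P² = 4/15
sum k=0..1:
  [0] +1/1 = 1
  [1] −1/2 = -1/2
S = 1/2
C² = P²·S² = 1/15 ; C = +0.258199

+0.258199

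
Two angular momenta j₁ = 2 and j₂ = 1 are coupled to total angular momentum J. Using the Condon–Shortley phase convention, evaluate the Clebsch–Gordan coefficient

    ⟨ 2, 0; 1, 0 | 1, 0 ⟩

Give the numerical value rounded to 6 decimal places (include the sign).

-0.632456  (= −√(2/5))

√[3·2!2!0!/5! · 2!2!1!1!1!1!] = √(2/5)
  +(−1)^1/∏(1,1,1,0,1,0)! = -1  (running -1)
⟨..|..⟩ = √(2/5)·(-1) = -0.632456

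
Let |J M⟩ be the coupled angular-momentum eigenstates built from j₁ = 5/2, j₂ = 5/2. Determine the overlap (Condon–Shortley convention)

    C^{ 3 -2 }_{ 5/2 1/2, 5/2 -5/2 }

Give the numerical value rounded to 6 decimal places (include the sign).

+√(5/12) = +0.645497

√[7·2!3!3!/9! · 3!2!0!5!1!5!] = √(240)
  +(−1)^0/∏(0,2,2,0,1,3)! = 1/24  (running 1/24)
⟨..|..⟩ = √(240)·(1/24) = +0.645497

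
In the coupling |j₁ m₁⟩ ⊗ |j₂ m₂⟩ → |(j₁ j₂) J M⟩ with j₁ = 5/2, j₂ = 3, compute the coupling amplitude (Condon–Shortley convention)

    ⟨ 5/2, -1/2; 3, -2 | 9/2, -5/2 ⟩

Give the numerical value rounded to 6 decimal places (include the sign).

√[10·1!4!5!/11! · 2!3!1!5!2!7!] = √(115200/11)
  +(−1)^0/∏(0,1,3,1,1,4)! = 1/144  (running 1/144)
  +(−1)^1/∏(1,0,2,0,2,5)! = -1/480  (running 7/1440)
⟨..|..⟩ = √(115200/11)·(7/1440) = +0.497468

+√(49/198) = +0.497468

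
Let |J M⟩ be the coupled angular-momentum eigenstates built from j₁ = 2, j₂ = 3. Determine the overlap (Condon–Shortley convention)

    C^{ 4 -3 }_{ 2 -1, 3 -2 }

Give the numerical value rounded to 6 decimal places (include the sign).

√[9·1!3!5!/10! · 1!3!1!5!1!7!] = √(6480)
  +(−1)^0/∏(0,1,3,1,0,4)! = 1/144  (running 1/144)
  +(−1)^1/∏(1,0,2,0,1,5)! = -1/240  (running 1/360)
⟨..|..⟩ = √(6480)·(1/360) = +0.223607

+√(1/20) = +0.223607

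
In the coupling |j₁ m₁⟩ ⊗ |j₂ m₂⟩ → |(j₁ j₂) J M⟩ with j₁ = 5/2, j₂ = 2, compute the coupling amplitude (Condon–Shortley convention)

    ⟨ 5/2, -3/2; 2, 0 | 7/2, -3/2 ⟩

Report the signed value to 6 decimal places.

-0.534522

√[8·1!4!3!/9! · 1!4!2!2!2!5!] = √(512/7)
  +(−1)^0/∏(0,1,4,2,0,1)! = 1/48  (running 1/48)
  +(−1)^1/∏(1,0,3,1,1,2)! = -1/12  (running -1/16)
⟨..|..⟩ = √(512/7)·(-1/16) = -0.534522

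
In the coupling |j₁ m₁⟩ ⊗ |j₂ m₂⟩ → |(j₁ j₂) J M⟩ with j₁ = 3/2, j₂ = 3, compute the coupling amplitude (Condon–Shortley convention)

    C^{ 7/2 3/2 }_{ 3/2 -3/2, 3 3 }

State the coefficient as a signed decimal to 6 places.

√[8·1!2!5!/9! · 0!3!6!0!5!2!] = √(38400/7)
  +(−1)^1/∏(1,0,2,5,0,0)! = -1/240  (running -1/240)
⟨..|..⟩ = √(38400/7)·(-1/240) = -0.308607

−√(2/21) = -0.308607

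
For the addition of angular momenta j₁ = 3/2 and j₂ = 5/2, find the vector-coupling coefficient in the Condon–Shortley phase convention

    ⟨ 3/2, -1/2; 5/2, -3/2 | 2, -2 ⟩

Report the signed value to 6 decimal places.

j₁+j₂−J=2  J+j₁−j₂=1  J−j₁+j₂=3  j₁+j₂+J+1=7
(j₁±m₁, j₂±m₂, J±M) = (1,2,1,4,0,4)
P² = 96/7
sum k=1..1:
  [1] −1/6 = -1/6
S = -1/6
C² = P²·S² = 8/21 ; C = -0.617213

−√(8/21) ≈ -0.617213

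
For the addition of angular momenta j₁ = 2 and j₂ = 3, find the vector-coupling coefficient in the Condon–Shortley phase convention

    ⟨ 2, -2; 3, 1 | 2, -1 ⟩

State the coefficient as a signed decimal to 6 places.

j₁+j₂−J=3  J+j₁−j₂=1  J−j₁+j₂=3  j₁+j₂+J+1=8
(j₁±m₁, j₂±m₂, J±M) = (0,4,4,2,1,3)
P² = 216/7
sum k=3..3:
  [3] −1/12 = -1/12
S = -1/12
C² = P²·S² = 3/14 ; C = -0.462910

-0.462910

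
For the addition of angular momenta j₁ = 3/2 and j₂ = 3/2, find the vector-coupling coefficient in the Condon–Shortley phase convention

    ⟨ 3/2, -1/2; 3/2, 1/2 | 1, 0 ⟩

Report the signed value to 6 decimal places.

-0.223607  (= −√(1/20))

triangle: 2!×1!×1!/5! = 2/120
(j±m)!: 1!×2!×2!×1!×1!×1! = 4
prefactor² = (2J+1)×Δ×N² = 1/5
  k=1: −1/(1!×1!×1!×1!×0!×0!) = -1
  k=2: +1/(2!×0!×0!×0!×1!×1!) = 1/2
Σ = -1/2  ⇒  CG² = 1/5×(-1/2)² = 1/20
CG = −√(1/20) = -0.223607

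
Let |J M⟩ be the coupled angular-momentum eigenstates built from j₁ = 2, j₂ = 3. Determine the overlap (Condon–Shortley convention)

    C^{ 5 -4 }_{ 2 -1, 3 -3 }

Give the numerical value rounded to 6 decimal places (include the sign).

+√(2/5) = +0.632456

triangle: 0!*4!*6!/11! = 17280/39916800
(j±m)!: 1!*3!*0!*6!*1!*9! = 1567641600
prefactor² = (2J+1)*Δ*N² = 7464960
  k=0: +1/(0!*0!*3!*0!*1!*6!) = 1/4320
Σ = 1/4320  ⇒  CG² = 7464960*1/4320² = 2/5
CG = +√(2/5) = +0.632456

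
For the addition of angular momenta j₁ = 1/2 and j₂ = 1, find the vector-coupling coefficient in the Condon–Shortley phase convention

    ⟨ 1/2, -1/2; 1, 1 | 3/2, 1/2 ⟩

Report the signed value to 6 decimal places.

+√(1/3) ≈ +0.577350

√[4·0!1!2!/4! · 0!1!2!0!2!1!] = √(4/3)
  +(−1)^0/∏(0,0,1,2,0,0)! = 1/2  (running 1/2)
⟨..|..⟩ = √(4/3)·(1/2) = +0.577350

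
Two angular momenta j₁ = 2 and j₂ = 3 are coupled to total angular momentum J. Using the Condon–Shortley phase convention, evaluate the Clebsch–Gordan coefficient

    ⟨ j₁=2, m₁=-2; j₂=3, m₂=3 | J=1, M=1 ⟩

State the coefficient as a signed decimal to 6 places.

√[3·4!0!2!/7! · 0!4!6!0!2!0!] = √(6912/7)
  +(−1)^4/∏(4,0,0,2,0,0)! = 1/48  (running 1/48)
⟨..|..⟩ = √(6912/7)·(1/48) = +0.654654

+√(3/7) = +0.654654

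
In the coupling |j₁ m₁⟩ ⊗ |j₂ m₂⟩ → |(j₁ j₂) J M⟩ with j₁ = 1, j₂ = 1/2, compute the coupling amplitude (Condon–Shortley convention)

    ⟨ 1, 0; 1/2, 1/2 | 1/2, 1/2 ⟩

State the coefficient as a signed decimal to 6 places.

j₁+j₂−J=1  J+j₁−j₂=1  J−j₁+j₂=0  j₁+j₂+J+1=3
(j₁±m₁, j₂±m₂, J±M) = (1,1,1,0,1,0)
P² = 1/3
sum k=1..1:
  [1] −1/1 = -1
S = -1
C² = P²·S² = 1/3 ; C = -0.577350

−√(1/3) ≈ -0.577350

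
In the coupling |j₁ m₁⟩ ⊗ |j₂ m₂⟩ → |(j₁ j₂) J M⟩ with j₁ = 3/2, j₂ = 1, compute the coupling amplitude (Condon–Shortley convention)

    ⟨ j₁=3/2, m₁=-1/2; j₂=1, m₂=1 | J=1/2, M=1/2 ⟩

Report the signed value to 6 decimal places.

+√(1/6) ≈ +0.408248

triangle: 2!×1!×0!/4! = 2/24
(j±m)!: 1!×2!×2!×0!×1!×0! = 4
prefactor² = (2J+1)×Δ×N² = 2/3
  k=2: +1/(2!×0!×0!×0!×1!×0!) = 1/2
Σ = 1/2  ⇒  CG² = 2/3×1/2² = 1/6
CG = +√(1/6) = +0.408248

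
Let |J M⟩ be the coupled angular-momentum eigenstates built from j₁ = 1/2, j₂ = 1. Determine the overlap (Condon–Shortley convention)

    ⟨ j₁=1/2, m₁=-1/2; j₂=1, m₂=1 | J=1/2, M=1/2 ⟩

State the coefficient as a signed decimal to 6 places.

−√(2/3) ≈ -0.816497

triangle: 1!×0!×1!/3! = 1/6
(j±m)!: 0!×1!×2!×0!×1!×0! = 2
prefactor² = (2J+1)×Δ×N² = 2/3
  k=1: −1/(1!×0!×0!×1!×0!×0!) = -1
Σ = -1  ⇒  CG² = 2/3×(-1)² = 2/3
CG = −√(2/3) = -0.816497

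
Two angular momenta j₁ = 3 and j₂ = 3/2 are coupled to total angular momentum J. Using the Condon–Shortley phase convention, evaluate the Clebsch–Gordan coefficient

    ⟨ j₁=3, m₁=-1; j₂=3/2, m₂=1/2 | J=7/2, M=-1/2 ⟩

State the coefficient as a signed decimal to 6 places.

−√(2/7) = -0.534522

√[8·1!5!2!/9! · 2!4!2!1!3!4!] = √(512/7)
  +(−1)^0/∏(0,1,4,2,1,0)! = 1/48  (running 1/48)
  +(−1)^1/∏(1,0,3,1,2,1)! = -1/12  (running -1/16)
⟨..|..⟩ = √(512/7)·(-1/16) = -0.534522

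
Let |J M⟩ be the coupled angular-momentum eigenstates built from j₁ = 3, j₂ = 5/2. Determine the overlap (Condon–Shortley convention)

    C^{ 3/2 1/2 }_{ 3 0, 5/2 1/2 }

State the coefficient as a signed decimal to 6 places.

+0.338062  (= +√(4/35))

triangle: 4!×2!×1!/8! = 48/40320
(j±m)!: 3!×3!×3!×2!×2!×1! = 864
prefactor² = (2J+1)×Δ×N² = 144/35
  k=2: +1/(2!×2!×1!×1!×1!×0!) = 1/4
  k=3: −1/(3!×1!×0!×0!×2!×1!) = -1/12
Σ = 1/6  ⇒  CG² = 144/35×1/6² = 4/35
CG = +√(4/35) = +0.338062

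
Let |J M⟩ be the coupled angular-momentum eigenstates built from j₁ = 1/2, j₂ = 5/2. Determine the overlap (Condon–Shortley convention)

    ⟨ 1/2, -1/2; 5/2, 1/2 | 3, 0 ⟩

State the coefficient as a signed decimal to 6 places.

+√(1/2) ≈ +0.707107

j₁+j₂−J=0  J+j₁−j₂=1  J−j₁+j₂=5  j₁+j₂+J+1=7
(j₁±m₁, j₂±m₂, J±M) = (0,1,3,2,3,3)
P² = 72
sum k=0..0:
  [0] +1/12 = 1/12
S = 1/12
C² = P²·S² = 1/2 ; C = +0.707107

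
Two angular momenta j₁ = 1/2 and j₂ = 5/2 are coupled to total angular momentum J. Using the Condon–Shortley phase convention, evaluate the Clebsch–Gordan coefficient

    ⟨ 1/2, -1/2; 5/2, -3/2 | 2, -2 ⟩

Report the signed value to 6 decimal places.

j₁+j₂−J=1  J+j₁−j₂=0  J−j₁+j₂=4  j₁+j₂+J+1=6
(j₁±m₁, j₂±m₂, J±M) = (0,1,1,4,0,4)
P² = 96
sum k=1..1:
  [1] −1/24 = -1/24
S = -1/24
C² = P²·S² = 1/6 ; C = -0.408248

−√(1/6) ≈ -0.408248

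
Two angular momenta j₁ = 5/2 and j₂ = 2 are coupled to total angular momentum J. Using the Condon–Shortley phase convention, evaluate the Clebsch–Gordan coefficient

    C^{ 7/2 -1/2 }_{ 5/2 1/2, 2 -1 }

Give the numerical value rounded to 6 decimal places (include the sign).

j₁+j₂−J=1  J+j₁−j₂=4  J−j₁+j₂=3  j₁+j₂+J+1=9
(j₁±m₁, j₂±m₂, J±M) = (3,2,1,3,3,4)
P² = 1152/35
sum k=0..1:
  [0] +1/8 = 1/8
  [1] −1/36 = -1/36
S = 7/72
C² = P²·S² = 14/45 ; C = +0.557773

+√(14/45) ≈ +0.557773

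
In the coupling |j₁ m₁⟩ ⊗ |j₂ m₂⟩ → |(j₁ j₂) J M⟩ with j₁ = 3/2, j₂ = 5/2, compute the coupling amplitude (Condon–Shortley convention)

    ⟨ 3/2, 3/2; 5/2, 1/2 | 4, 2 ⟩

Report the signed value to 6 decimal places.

+√(5/14) = +0.597614

√[9·0!3!5!/9! · 3!0!3!2!6!2!] = √(12960/7)
  +(−1)^0/∏(0,0,0,3,3,2)! = 1/72  (running 1/72)
⟨..|..⟩ = √(12960/7)·(1/72) = +0.597614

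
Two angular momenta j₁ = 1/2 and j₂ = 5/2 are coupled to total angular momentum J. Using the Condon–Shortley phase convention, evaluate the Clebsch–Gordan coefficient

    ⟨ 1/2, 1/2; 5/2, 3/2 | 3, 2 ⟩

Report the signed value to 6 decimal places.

j₁+j₂−J=0  J+j₁−j₂=1  J−j₁+j₂=5  j₁+j₂+J+1=7
(j₁±m₁, j₂±m₂, J±M) = (1,0,4,1,5,1)
P² = 480
sum k=0..0:
  [0] +1/24 = 1/24
S = 1/24
C² = P²·S² = 5/6 ; C = +0.912871

+0.912871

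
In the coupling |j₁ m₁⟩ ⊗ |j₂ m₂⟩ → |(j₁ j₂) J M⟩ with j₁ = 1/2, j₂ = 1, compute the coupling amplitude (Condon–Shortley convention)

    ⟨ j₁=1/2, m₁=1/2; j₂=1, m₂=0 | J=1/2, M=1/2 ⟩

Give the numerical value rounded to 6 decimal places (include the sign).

triangle: 1!×0!×1!/3! = 1/6
(j±m)!: 1!×0!×1!×1!×1!×0! = 1
prefactor² = (2J+1)×Δ×N² = 1/3
  k=0: +1/(0!×1!×0!×1!×0!×0!) = 1
Σ = 1  ⇒  CG² = 1/3×1² = 1/3
CG = +√(1/3) = +0.577350

+√(1/3) = +0.577350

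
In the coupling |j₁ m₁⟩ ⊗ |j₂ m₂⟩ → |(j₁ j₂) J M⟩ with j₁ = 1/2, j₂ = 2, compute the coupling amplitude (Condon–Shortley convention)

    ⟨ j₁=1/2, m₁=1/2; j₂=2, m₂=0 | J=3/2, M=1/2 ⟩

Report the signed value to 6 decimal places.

+√(2/5) ≈ +0.632456

triangle: 1!×0!×3!/5! = 6/120
(j±m)!: 1!×0!×2!×2!×2!×1! = 8
prefactor² = (2J+1)×Δ×N² = 8/5
  k=0: +1/(0!×1!×0!×2!×0!×1!) = 1/2
Σ = 1/2  ⇒  CG² = 8/5×1/2² = 2/5
CG = +√(2/5) = +0.632456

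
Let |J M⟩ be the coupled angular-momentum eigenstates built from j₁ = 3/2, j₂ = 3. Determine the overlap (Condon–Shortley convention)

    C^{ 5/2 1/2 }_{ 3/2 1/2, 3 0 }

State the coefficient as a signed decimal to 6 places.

-0.414039  (= −√(6/35))

√[6·2!1!4!/8! · 2!1!3!3!3!2!] = √(216/35)
  +(−1)^0/∏(0,2,1,3,0,1)! = 1/12  (running 1/12)
  +(−1)^1/∏(1,1,0,2,1,2)! = -1/4  (running -1/6)
⟨..|..⟩ = √(216/35)·(-1/6) = -0.414039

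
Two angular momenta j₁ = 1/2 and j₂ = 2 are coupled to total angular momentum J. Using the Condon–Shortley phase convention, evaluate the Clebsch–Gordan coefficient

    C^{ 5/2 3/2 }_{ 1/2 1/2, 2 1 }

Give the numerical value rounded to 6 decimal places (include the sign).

+0.894427

√[6·0!1!4!/6! · 1!0!3!1!4!1!] = √(144/5)
  +(−1)^0/∏(0,0,0,3,1,1)! = 1/6  (running 1/6)
⟨..|..⟩ = √(144/5)·(1/6) = +0.894427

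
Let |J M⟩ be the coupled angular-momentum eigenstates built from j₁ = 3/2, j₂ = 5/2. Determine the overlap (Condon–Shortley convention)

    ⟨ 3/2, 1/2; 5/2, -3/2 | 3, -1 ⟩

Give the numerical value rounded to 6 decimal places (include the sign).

√[7·1!2!4!/8! · 2!1!1!4!2!4!] = √(96/5)
  +(−1)^0/∏(0,1,1,1,1,3)! = 1/6  (running 1/6)
  +(−1)^1/∏(1,0,0,0,2,4)! = -1/48  (running 7/48)
⟨..|..⟩ = √(96/5)·(7/48) = +0.639010

+√(49/120) ≈ +0.639010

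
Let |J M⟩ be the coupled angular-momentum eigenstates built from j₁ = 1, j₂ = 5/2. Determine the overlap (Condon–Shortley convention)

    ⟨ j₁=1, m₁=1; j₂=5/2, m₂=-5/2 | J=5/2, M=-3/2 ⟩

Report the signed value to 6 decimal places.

+0.534522

√[6·1!1!4!/7! · 2!0!0!5!1!4!] = √(1152/7)
  +(−1)^0/∏(0,1,0,0,1,4)! = 1/24  (running 1/24)
⟨..|..⟩ = √(1152/7)·(1/24) = +0.534522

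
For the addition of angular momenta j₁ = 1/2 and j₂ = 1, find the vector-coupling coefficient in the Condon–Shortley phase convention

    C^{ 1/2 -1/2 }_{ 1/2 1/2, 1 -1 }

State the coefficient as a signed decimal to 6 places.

+√(2/3) = +0.816497

j₁+j₂−J=1  J+j₁−j₂=0  J−j₁+j₂=1  j₁+j₂+J+1=3
(j₁±m₁, j₂±m₂, J±M) = (1,0,0,2,0,1)
P² = 2/3
sum k=0..0:
  [0] +1/1 = 1
S = 1
C² = P²·S² = 2/3 ; C = +0.816497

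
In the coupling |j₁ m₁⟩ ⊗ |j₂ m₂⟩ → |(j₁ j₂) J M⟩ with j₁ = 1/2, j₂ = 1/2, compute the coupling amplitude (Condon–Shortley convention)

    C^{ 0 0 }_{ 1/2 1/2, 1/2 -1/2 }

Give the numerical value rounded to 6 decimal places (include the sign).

+√(1/2) ≈ +0.707107

triangle: 1!·0!·0!/2! = 1/2
(j±m)!: 1!·0!·0!·1!·0!·0! = 1
prefactor² = (2J+1)·Δ·N² = 1/2
  k=0: +1/(0!·1!·0!·0!·0!·0!) = 1
Σ = 1  ⇒  CG² = 1/2·1² = 1/2
CG = +√(1/2) = +0.707107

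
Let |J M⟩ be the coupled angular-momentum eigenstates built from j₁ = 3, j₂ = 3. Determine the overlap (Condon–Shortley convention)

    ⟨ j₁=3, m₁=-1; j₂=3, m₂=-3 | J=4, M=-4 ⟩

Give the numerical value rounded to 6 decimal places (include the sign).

+√(3/11) ≈ +0.522233

√[9·2!4!4!/11! · 2!4!0!6!0!8!] = √(3981312/11)
  +(−1)^0/∏(0,2,4,0,0,4)! = 1/1152  (running 1/1152)
⟨..|..⟩ = √(3981312/11)·(1/1152) = +0.522233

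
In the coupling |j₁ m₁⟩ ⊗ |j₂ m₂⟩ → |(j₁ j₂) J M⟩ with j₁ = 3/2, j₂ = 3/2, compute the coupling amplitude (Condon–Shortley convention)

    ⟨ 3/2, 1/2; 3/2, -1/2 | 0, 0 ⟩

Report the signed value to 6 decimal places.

-0.500000  (= −√(1/4))

√[1·3!0!0!/4! · 2!1!1!2!0!0!] = √(1)
  +(−1)^1/∏(1,2,0,0,0,0)! = -1/2  (running -1/2)
⟨..|..⟩ = √(1)·(-1/2) = -0.500000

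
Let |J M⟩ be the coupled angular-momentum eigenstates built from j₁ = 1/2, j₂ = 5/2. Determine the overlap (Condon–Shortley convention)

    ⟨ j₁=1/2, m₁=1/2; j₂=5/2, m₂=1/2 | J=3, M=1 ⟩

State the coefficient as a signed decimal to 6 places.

+0.816497  (= +√(2/3))

√[7·0!1!5!/7! · 1!0!3!2!4!2!] = √(96)
  +(−1)^0/∏(0,0,0,3,1,2)! = 1/12  (running 1/12)
⟨..|..⟩ = √(96)·(1/12) = +0.816497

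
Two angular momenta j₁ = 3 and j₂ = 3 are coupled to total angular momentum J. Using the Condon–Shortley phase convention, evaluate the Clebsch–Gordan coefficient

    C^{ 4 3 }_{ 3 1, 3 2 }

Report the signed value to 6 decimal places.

−√(1/11) = -0.301511

triangle: 2!×4!×4!/11! = 1152/39916800
(j±m)!: 4!×2!×5!×1!×7!×1! = 29030400
prefactor² = (2J+1)×Δ×N² = 82944/11
  k=1: −1/(1!×1!×1!×4!×3!×0!) = -1/144
  k=2: +1/(2!×0!×0!×3!×4!×1!) = 1/288
Σ = -1/288  ⇒  CG² = 82944/11×(-1/288)² = 1/11
CG = −√(1/11) = -0.301511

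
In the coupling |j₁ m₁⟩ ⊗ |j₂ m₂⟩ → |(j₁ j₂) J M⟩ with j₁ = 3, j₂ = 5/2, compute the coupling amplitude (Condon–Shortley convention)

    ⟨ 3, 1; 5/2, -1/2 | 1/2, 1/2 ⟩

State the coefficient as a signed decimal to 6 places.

triangle: 5!*1!*0!/7! = 120/5040
(j±m)!: 4!*2!*2!*3!*1!*0! = 576
prefactor² = (2J+1)*Δ*N² = 192/7
  k=2: +1/(2!*3!*0!*0!*1!*0!) = 1/12
Σ = 1/12  ⇒  CG² = 192/7*1/12² = 4/21
CG = +√(4/21) = +0.436436

+√(4/21) = +0.436436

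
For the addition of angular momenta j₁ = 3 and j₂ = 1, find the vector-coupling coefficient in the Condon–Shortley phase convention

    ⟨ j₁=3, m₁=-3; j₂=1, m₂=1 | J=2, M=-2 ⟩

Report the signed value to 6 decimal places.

+√(5/7) ≈ +0.845154

√[5·2!4!0!/7! · 0!6!2!0!0!4!] = √(11520/7)
  +(−1)^2/∏(2,0,4,0,0,0)! = 1/48  (running 1/48)
⟨..|..⟩ = √(11520/7)·(1/48) = +0.845154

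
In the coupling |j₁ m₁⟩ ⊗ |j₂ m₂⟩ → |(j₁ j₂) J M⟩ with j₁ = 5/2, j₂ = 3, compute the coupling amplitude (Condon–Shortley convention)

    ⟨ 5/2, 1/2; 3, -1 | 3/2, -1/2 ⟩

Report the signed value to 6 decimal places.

−√(1/105) = -0.097590

triangle: 4!×1!×2!/8! = 48/40320
(j±m)!: 3!×2!×2!×4!×1!×2! = 1152
prefactor² = (2J+1)×Δ×N² = 192/35
  k=1: −1/(1!×3!×1!×1!×0!×1!) = -1/6
  k=2: +1/(2!×2!×0!×0!×1!×2!) = 1/8
Σ = -1/24  ⇒  CG² = 192/35×(-1/24)² = 1/105
CG = −√(1/105) = -0.097590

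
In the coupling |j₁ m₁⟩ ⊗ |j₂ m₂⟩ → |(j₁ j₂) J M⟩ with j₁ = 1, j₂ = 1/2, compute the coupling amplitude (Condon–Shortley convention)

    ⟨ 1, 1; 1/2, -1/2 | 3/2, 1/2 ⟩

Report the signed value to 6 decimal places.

triangle: 0!×2!×1!/4! = 2/24
(j±m)!: 2!×0!×0!×1!×2!×1! = 4
prefactor² = (2J+1)×Δ×N² = 4/3
  k=0: +1/(0!×0!×0!×0!×2!×1!) = 1/2
Σ = 1/2  ⇒  CG² = 4/3×1/2² = 1/3
CG = +√(1/3) = +0.577350

+0.577350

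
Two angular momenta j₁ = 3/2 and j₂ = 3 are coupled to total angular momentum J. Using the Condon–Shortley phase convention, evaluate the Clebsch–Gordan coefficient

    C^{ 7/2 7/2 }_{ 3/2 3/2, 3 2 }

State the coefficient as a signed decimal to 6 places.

+0.577350  (= +√(1/3))

√[8·1!2!5!/9! · 3!0!5!1!7!0!] = √(19200)
  +(−1)^0/∏(0,1,0,5,2,0)! = 1/240  (running 1/240)
⟨..|..⟩ = √(19200)·(1/240) = +0.577350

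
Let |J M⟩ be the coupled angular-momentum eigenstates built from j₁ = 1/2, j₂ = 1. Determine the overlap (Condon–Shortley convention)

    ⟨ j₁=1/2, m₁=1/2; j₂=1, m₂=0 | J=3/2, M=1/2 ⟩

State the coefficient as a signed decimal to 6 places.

+0.816497  (= +√(2/3))

triangle: 0!×1!×2!/4! = 2/24
(j±m)!: 1!×0!×1!×1!×2!×1! = 2
prefactor² = (2J+1)×Δ×N² = 2/3
  k=0: +1/(0!×0!×0!×1!×1!×1!) = 1
Σ = 1  ⇒  CG² = 2/3×1² = 2/3
CG = +√(2/3) = +0.816497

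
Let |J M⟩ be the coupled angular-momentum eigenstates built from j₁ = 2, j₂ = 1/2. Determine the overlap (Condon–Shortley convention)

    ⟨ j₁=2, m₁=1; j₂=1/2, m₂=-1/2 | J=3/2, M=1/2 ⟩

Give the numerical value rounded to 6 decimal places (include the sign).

triangle: 1!*3!*0!/5! = 6/120
(j±m)!: 3!*1!*0!*1!*2!*1! = 12
prefactor² = (2J+1)*Δ*N² = 12/5
  k=0: +1/(0!*1!*1!*0!*2!*0!) = 1/2
Σ = 1/2  ⇒  CG² = 12/5*1/2² = 3/5
CG = +√(3/5) = +0.774597

+0.774597  (= +√(3/5))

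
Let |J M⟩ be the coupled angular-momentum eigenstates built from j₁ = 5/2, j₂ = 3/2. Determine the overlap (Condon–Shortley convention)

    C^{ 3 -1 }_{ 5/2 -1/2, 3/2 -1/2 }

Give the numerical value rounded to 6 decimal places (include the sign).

√[7·1!4!2!/8! · 2!3!1!2!2!4!] = √(48/5)
  +(−1)^0/∏(0,1,3,1,1,1)! = 1/6  (running 1/6)
  +(−1)^1/∏(1,0,2,0,2,2)! = -1/8  (running 1/24)
⟨..|..⟩ = √(48/5)·(1/24) = +0.129099

+√(1/60) = +0.129099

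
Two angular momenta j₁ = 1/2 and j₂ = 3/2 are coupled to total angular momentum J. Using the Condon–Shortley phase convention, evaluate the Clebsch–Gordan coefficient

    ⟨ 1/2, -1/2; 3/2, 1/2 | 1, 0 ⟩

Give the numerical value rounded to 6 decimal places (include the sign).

−√(1/2) = -0.707107

j₁+j₂−J=1  J+j₁−j₂=0  J−j₁+j₂=2  j₁+j₂+J+1=4
(j₁±m₁, j₂±m₂, J±M) = (0,1,2,1,1,1)
P² = 1/2
sum k=1..1:
  [1] −1/1 = -1
S = -1
C² = P²·S² = 1/2 ; C = -0.707107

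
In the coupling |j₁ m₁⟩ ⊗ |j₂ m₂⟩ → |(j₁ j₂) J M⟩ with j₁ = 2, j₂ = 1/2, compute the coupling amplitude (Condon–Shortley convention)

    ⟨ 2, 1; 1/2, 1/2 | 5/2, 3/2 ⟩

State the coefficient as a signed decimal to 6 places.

triangle: 0!·4!·1!/6! = 24/720
(j±m)!: 3!·1!·1!·0!·4!·1! = 144
prefactor² = (2J+1)·Δ·N² = 144/5
  k=0: +1/(0!·0!·1!·1!·3!·0!) = 1/6
Σ = 1/6  ⇒  CG² = 144/5·1/6² = 4/5
CG = +√(4/5) = +0.894427

+√(4/5) = +0.894427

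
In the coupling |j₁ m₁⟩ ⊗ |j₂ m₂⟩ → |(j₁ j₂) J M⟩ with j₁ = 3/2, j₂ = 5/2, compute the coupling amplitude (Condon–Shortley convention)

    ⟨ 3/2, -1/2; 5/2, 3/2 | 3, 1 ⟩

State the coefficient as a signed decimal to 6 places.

√[7·1!2!4!/8! · 1!2!4!1!4!2!] = √(96/5)
  +(−1)^0/∏(0,1,2,4,0,0)! = 1/48  (running 1/48)
  +(−1)^1/∏(1,0,1,3,1,1)! = -1/6  (running -7/48)
⟨..|..⟩ = √(96/5)·(-7/48) = -0.639010

-0.639010  (= −√(49/120))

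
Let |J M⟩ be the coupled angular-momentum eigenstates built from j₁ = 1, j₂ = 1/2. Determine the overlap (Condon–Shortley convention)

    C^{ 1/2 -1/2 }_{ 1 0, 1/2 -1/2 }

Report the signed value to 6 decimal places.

triangle: 1!·1!·0!/3! = 1/6
(j±m)!: 1!·1!·0!·1!·0!·1! = 1
prefactor² = (2J+1)·Δ·N² = 1/3
  k=0: +1/(0!·1!·1!·0!·0!·0!) = 1
Σ = 1  ⇒  CG² = 1/3·1² = 1/3
CG = +√(1/3) = +0.577350

+0.577350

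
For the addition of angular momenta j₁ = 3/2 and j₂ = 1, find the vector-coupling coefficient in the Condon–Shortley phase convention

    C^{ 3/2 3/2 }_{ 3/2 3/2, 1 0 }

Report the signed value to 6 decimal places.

triangle: 1!×2!×1!/5! = 2/120
(j±m)!: 3!×0!×1!×1!×3!×0! = 36
prefactor² = (2J+1)×Δ×N² = 12/5
  k=0: +1/(0!×1!×0!×1!×2!×0!) = 1/2
Σ = 1/2  ⇒  CG² = 12/5×1/2² = 3/5
CG = +√(3/5) = +0.774597

+0.774597  (= +√(3/5))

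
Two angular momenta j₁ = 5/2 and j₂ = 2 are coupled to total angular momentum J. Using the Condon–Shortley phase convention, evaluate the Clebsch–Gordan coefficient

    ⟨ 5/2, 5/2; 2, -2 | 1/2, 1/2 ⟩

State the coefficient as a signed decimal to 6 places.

+√(1/3) = +0.577350

j₁+j₂−J=4  J+j₁−j₂=1  J−j₁+j₂=0  j₁+j₂+J+1=6
(j₁±m₁, j₂±m₂, J±M) = (5,0,0,4,1,0)
P² = 192
sum k=0..0:
  [0] +1/24 = 1/24
S = 1/24
C² = P²·S² = 1/3 ; C = +0.577350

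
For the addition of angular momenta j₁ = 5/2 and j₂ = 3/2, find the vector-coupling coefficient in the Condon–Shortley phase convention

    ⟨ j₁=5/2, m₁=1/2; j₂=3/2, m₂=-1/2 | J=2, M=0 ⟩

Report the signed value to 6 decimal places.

√[5·2!3!1!/7! · 3!2!1!2!2!2!] = √(8/7)
  +(−1)^0/∏(0,2,2,1,1,0)! = 1/4  (running 1/4)
  +(−1)^1/∏(1,1,1,0,2,1)! = -1/2  (running -1/4)
⟨..|..⟩ = √(8/7)·(-1/4) = -0.267261

-0.267261  (= −√(1/14))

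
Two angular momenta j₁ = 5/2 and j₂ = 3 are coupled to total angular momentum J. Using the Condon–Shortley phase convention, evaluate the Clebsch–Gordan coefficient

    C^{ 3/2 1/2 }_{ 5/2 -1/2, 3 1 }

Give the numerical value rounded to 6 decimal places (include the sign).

-0.097590

√[4·4!1!2!/8! · 2!3!4!2!2!1!] = √(192/35)
  +(−1)^2/∏(2,2,1,2,0,0)! = 1/8  (running 1/8)
  +(−1)^3/∏(3,1,0,1,1,1)! = -1/6  (running -1/24)
⟨..|..⟩ = √(192/35)·(-1/24) = -0.097590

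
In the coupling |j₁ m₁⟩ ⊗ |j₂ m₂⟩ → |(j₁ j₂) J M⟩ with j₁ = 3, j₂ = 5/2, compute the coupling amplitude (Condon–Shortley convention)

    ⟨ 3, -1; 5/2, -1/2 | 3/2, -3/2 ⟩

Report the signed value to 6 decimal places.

+√(9/35) ≈ +0.507093

j₁+j₂−J=4  J+j₁−j₂=2  J−j₁+j₂=1  j₁+j₂+J+1=8
(j₁±m₁, j₂±m₂, J±M) = (2,4,2,3,0,3)
P² = 576/35
sum k=2..2:
  [2] +1/8 = 1/8
S = 1/8
C² = P²·S² = 9/35 ; C = +0.507093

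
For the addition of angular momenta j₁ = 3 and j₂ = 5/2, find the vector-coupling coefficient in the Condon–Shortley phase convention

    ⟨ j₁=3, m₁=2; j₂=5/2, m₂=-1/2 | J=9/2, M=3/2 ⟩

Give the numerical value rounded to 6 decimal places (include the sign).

j₁+j₂−J=1  J+j₁−j₂=5  J−j₁+j₂=4  j₁+j₂+J+1=11
(j₁±m₁, j₂±m₂, J±M) = (5,1,2,3,6,3)
P² = 345600/77
sum k=0..1:
  [0] +1/96 = 1/96
  [1] −1/720 = -1/720
S = 13/1440
C² = P²·S² = 169/462 ; C = +0.604815

+√(169/462) = +0.604815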